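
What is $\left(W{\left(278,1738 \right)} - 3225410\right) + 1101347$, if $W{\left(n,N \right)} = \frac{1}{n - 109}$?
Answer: $- \frac{358966646}{169} \approx -2.1241 \cdot 10^{6}$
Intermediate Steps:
$W{\left(n,N \right)} = \frac{1}{-109 + n}$
$\left(W{\left(278,1738 \right)} - 3225410\right) + 1101347 = \left(\frac{1}{-109 + 278} - 3225410\right) + 1101347 = \left(\frac{1}{169} - 3225410\right) + 1101347 = - \frac{545094289}{169} + 1101347 = - \frac{358966646}{169}$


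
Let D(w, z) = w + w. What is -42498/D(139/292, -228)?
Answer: -6204708/139 ≈ -44638.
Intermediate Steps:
D(w, z) = 2*w
-42498/D(139/292, -228) = -42498/(2*(139/292)) = -42498/139/146 = -42498*146/139 = -6204708/139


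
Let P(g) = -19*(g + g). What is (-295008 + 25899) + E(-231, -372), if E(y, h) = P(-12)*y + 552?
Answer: -373893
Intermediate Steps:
P(g) = -38*g
E(y, h) = 552 + 456*y (E(y, h) = (-38*(-12))*y + 552 = 456*y + 552 = 552 + 456*y)
(-295008 + 25899) + E(-231, -372) = (-295008 + 25899) + (552 + 456*(-231)) = -269109 + (552 - 105336) = -269109 - 104784 = -373893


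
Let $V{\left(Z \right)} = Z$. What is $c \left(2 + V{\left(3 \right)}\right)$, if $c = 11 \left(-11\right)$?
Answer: $-605$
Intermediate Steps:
$c = -121$
$c \left(2 + V{\left(3 \right)}\right) = - 121 \left(2 + 3\right) = \left(-121\right) 5 = -605$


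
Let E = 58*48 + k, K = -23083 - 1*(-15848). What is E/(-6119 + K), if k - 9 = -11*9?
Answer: -1347/6677 ≈ -0.20174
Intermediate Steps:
K = -7235 (K = -23083 + 15848 = -7235)
k = -90 (k = 9 - 11*9 = 9 - 99 = -90)
E = 2694 (E = 58*48 - 90 = 2784 - 90 = 2694)
E/(-6119 + K) = 2694/(-6119 - 7235) = 2694/(-13354) = 2694*(-1/13354) = -1347/6677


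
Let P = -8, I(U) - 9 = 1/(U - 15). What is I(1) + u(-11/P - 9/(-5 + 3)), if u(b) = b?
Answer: 829/56 ≈ 14.804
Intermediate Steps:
I(U) = 9 + 1/(-15 + U) (I(U) = 9 + 1/(U - 15) = 9 + 1/(-15 + U))
I(1) + u(-11/P - 9/(-5 + 3)) = (-134 + 9*1)/(-15 + 1) + (-11/(-8) - 9/(-5 + 3)) = (-134 + 9)/(-14) + (-11*(-⅛) - 9/(-2)) = -1/14*(-125) + (11/8 - 9*(-½)) = 125/14 + (11/8 + 9/2) = 125/14 + 47/8 = 829/56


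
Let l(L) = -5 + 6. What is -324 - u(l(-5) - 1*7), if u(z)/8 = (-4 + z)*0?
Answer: -324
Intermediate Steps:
l(L) = 1
u(z) = 0 (u(z) = 8*((-4 + z)*0) = 8*0 = 0)
-324 - u(l(-5) - 1*7) = -324 - 1*0 = -324 + 0 = -324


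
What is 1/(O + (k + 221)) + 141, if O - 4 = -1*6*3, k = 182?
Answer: 54850/389 ≈ 141.00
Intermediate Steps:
O = -14 (O = 4 - 1*6*3 = 4 - 6*3 = 4 - 18 = -14)
1/(O + (k + 221)) + 141 = 1/(-14 + (182 + 221)) + 141 = 1/(-14 + 403) + 141 = 1/389 + 141 = 54850/389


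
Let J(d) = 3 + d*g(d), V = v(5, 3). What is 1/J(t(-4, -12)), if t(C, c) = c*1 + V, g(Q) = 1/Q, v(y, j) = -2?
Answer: 1/4 ≈ 0.25000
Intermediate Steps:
V = -2
t(C, c) = -2 + c (t(C, c) = c*1 - 2 = c - 2 = -2 + c)
J(d) = 4 (J(d) = 3 + d/d = 3 + 1 = 4)
1/J(t(-4, -12)) = 1/4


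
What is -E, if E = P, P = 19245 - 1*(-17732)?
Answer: -36977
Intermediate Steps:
P = 36977 (P = 19245 + 17732 = 36977)
E = 36977
-E = -1*36977 = -36977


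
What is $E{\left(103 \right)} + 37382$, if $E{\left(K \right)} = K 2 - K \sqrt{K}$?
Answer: $37588 - 103 \sqrt{103} \approx 36543.0$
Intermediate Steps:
$E{\left(K \right)} = - K^{\frac{3}{2}} + 2 K$ ($E{\left(K \right)} = 2 K - K^{\frac{3}{2}} = - K^{\frac{3}{2}} + 2 K$)
$E{\left(103 \right)} + 37382 = \left(- 103^{\frac{3}{2}} + 2 \cdot 103\right) + 37382 = \left(- 103 \sqrt{103} + 206\right) + 37382 = \left(206 - 103 \sqrt{103}\right) + 37382 = 37588 - 103 \sqrt{103}$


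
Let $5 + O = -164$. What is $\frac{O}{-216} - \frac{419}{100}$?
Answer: $- \frac{18401}{5400} \approx -3.4076$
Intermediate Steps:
$O = -169$ ($O = -5 - 164 = -169$)
$\frac{O}{-216} - \frac{419}{100} = - \frac{169}{-216} - \frac{419}{100} = \left(-169\right) \left(- \frac{1}{216}\right) - \frac{419}{100} = \frac{169}{216} - \frac{419}{100} = - \frac{18401}{5400}$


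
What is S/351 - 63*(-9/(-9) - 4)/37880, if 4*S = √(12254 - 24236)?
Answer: 189/37880 + I*√11982/1404 ≈ 0.0049894 + 0.077965*I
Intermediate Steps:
S = I*√11982/4 (S = √(12254 - 24236)/4 = √(-11982)/4 = (I*√11982)/4 = I*√11982/4 ≈ 27.366*I)
S/351 - 63*(-9/(-9) - 4)/37880 = (I*√11982/4)/351 - 63*(-9/(-9) - 4)/37880 = (I*√11982/4)*(1/351) - 63*(-9*(-⅑) - 4)*(1/37880) = I*√11982/1404 - 63*(1 - 4)*(1/37880) = I*√11982/1404 - 63*(-3)*(1/37880) = I*√11982/1404 + 189*(1/37880) = I*√11982/1404 + 189/37880 = 189/37880 + I*√11982/1404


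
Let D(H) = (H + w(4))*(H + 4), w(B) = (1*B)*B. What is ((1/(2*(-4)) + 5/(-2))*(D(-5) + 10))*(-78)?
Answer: -819/4 ≈ -204.75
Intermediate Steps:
w(B) = B**2 (w(B) = B*B = B**2)
D(H) = (4 + H)*(16 + H) (D(H) = (H + 4**2)*(H + 4) = (H + 16)*(4 + H) = (16 + H)*(4 + H) = (4 + H)*(16 + H))
((1/(2*(-4)) + 5/(-2))*(D(-5) + 10))*(-78) = ((1/(2*(-4)) + 5/(-2))*((64 + (-5)**2 + 20*(-5)) + 10))*(-78) = (((1/2)*(-1/4) + 5*(-1/2))*((64 + 25 - 100) + 10))*(-78) = ((-1/8 - 5/2)*(-11 + 10))*(-78) = -21/8*(-1)*(-78) = (21/8)*(-78) = -819/4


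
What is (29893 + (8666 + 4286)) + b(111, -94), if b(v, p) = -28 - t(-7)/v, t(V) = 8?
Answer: 4752679/111 ≈ 42817.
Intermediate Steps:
b(v, p) = -28 - 8/v
(29893 + (8666 + 4286)) + b(111, -94) = (29893 + (8666 + 4286)) + (-28 - 8/111) = (29893 + 12952) + (-28 - 8*1/111) = 42845 + (-28 - 8/111) = 42845 - 3116/111 = 4752679/111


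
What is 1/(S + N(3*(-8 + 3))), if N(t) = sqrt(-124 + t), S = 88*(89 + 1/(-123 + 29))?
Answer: 17298820/135468470651 - 2209*I*sqrt(139)/135468470651 ≈ 0.0001277 - 1.9225e-7*I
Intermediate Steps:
S = 368060/47 (S = 88*(89 + 1/(-94)) = 88*(89 - 1/94) = 88*(8365/94) = 368060/47 ≈ 7831.1)
1/(S + N(3*(-8 + 3))) = 1/(368060/47 + sqrt(-124 + 3*(-8 + 3))) = 1/(368060/47 + sqrt(-124 + 3*(-5))) = 1/(368060/47 + sqrt(-124 - 15)) = 1/(368060/47 + sqrt(-139)) = 1/(368060/47 + I*sqrt(139))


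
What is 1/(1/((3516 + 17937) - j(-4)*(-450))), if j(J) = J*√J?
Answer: 21453 - 3600*I ≈ 21453.0 - 3600.0*I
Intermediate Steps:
j(J) = J^(3/2)
1/(1/((3516 + 17937) - j(-4)*(-450))) = 1/(1/((3516 + 17937) - (-4)^(3/2)*(-450))) = 1/(1/(21453 - (-8*I)*(-450))) = 1/(1/(21453 - 3600*I)) = 1/((21453 + 3600*I)/473191209) = 21453 - 3600*I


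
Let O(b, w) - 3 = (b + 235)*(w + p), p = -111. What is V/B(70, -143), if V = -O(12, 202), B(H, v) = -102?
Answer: 11240/51 ≈ 220.39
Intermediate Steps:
O(b, w) = 3 + (-111 + w)*(235 + b) (O(b, w) = 3 + (b + 235)*(w - 111) = 3 + (235 + b)*(-111 + w) = 3 + (-111 + w)*(235 + b))
V = -22480 (V = -(-26082 - 111*12 + 235*202 + 12*202) = -(-26082 - 1332 + 47470 + 2424) = -1*22480 = -22480)
V/B(70, -143) = -22480/(-102) = -22480*(-1/102) = 11240/51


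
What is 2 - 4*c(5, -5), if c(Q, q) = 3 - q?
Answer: -30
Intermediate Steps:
2 - 4*c(5, -5) = 2 - 4*(3 - 1*(-5)) = 2 - 4*(3 + 5) = 2 - 4*8 = 2 - 32 = -30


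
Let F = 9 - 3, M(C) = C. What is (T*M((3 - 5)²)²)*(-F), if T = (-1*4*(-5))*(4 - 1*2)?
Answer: -3840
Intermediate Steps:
F = 6
T = 40 (T = (-4*(-5))*(4 - 2) = 20*2 = 40)
(T*M((3 - 5)²)²)*(-F) = (40*((3 - 5)²)²)*(-1*6) = (40*((-2)²)²)*(-6) = (40*4²)*(-6) = (40*16)*(-6) = 640*(-6) = -3840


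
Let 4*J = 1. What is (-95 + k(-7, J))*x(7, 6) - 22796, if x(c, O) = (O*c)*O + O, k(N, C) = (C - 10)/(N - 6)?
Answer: -94225/2 ≈ -47113.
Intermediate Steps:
J = ¼ (J = (¼)*1 = ¼ ≈ 0.25000)
k(N, C) = (-10 + C)/(-6 + N)
x(c, O) = O + c*O² (x(c, O) = c*O² + O = O + c*O²)
(-95 + k(-7, J))*x(7, 6) - 22796 = (-95 + (-10 + ¼)/(-6 - 7))*(6*(1 + 6*7)) - 22796 = (-95 - 39/4/(-13))*(6*(1 + 42)) - 22796 = (-95 - 1/13*(-39/4))*(6*43) - 22796 = (-95 + ¾)*258 - 22796 = -377/4*258 - 22796 = -48633/2 - 22796 = -94225/2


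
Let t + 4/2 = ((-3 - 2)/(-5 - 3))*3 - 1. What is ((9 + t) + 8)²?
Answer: 16129/64 ≈ 252.02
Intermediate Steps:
t = -9/8 (t = -2 + (((-3 - 2)/(-5 - 3))*3 - 1) = -2 + (-5/(-8)*3 - 1) = -2 + (-5*(-⅛)*3 - 1) = -2 + ((5/8)*3 - 1) = -2 + (15/8 - 1) = -2 + 7/8 = -9/8 ≈ -1.1250)
((9 + t) + 8)² = ((9 - 9/8) + 8)² = (63/8 + 8)² = (127/8)² = 16129/64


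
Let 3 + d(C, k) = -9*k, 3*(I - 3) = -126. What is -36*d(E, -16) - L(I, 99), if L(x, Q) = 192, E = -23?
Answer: -5268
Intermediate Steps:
I = -39 (I = 3 + (⅓)*(-126) = 3 - 42 = -39)
d(C, k) = -3 - 9*k
-36*d(E, -16) - L(I, 99) = -36*(-3 - 9*(-16)) - 1*192 = -36*(-3 + 144) - 192 = -36*141 - 192 = -5076 - 192 = -5268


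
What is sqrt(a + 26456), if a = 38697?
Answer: sqrt(65153) ≈ 255.25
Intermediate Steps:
sqrt(a + 26456) = sqrt(38697 + 26456) = sqrt(65153)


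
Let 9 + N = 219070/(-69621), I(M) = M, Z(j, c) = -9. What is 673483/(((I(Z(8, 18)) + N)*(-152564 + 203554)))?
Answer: -46888559943/75069925520 ≈ -0.62460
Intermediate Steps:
N = -845659/69621 (N = -9 + 219070/(-69621) = -9 + 219070*(-1/69621) = -9 - 219070/69621 = -845659/69621 ≈ -12.147)
673483/(((I(Z(8, 18)) + N)*(-152564 + 203554))) = 673483/(((-9 - 845659/69621)*(-152564 + 203554))) = 673483/((-1472248/69621*50990)) = 673483/(-75069925520/69621) = 673483*(-69621/75069925520) = -46888559943/75069925520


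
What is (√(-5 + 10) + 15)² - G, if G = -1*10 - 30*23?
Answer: 930 + 30*√5 ≈ 997.08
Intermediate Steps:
G = -700 (G = -10 - 690 = -700)
(√(-5 + 10) + 15)² - G = (√(-5 + 10) + 15)² - 1*(-700) = (√5 + 15)² + 700 = (15 + √5)² + 700 = 700 + (15 + √5)²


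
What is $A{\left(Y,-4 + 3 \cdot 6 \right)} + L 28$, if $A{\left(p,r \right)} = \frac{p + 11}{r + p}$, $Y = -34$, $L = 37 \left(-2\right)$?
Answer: $- \frac{41417}{20} \approx -2070.9$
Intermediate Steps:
$L = -74$
$A{\left(p,r \right)} = \frac{11 + p}{p + r}$
$A{\left(Y,-4 + 3 \cdot 6 \right)} + L 28 = \frac{11 - 34}{-34 + \left(-4 + 3 \cdot 6\right)} - 2072 = \frac{1}{-34 + \left(-4 + 18\right)} \left(-23\right) - 2072 = \frac{1}{-34 + 14} \left(-23\right) - 2072 = \frac{1}{-20} \left(-23\right) - 2072 = \left(- \frac{1}{20}\right) \left(-23\right) - 2072 = \frac{23}{20} - 2072 = - \frac{41417}{20}$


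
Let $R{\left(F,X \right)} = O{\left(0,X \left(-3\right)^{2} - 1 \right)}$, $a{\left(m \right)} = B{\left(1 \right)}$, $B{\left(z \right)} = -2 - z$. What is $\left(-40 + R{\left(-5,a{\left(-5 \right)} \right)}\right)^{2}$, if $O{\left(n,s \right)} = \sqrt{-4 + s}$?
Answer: $1568 - 320 i \sqrt{2} \approx 1568.0 - 452.55 i$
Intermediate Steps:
$a{\left(m \right)} = -3$ ($a{\left(m \right)} = -2 - 1 = -3$)
$R{\left(F,X \right)} = \sqrt{-5 + 9 X}$ ($R{\left(F,X \right)} = \sqrt{-4 + \left(X \left(-3\right)^{2} - 1\right)} = \sqrt{-4 + \left(X 9 - 1\right)} = \sqrt{-4 + \left(9 X - 1\right)} = \sqrt{-4 + \left(-1 + 9 X\right)} = \sqrt{-5 + 9 X}$)
$\left(-40 + R{\left(-5,a{\left(-5 \right)} \right)}\right)^{2} = \left(-40 + \sqrt{-5 + 9 \left(-3\right)}\right)^{2} = \left(-40 + \sqrt{-5 - 27}\right)^{2} = \left(-40 + \sqrt{-32}\right)^{2} = \left(-40 + 4 i \sqrt{2}\right)^{2}$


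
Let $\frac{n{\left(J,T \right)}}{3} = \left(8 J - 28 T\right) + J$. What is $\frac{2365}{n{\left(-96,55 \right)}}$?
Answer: $- \frac{2365}{7212} \approx -0.32793$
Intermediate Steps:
$n{\left(J,T \right)} = - 84 T + 27 J$ ($n{\left(J,T \right)} = 3 \left(\left(8 J - 28 T\right) + J\right) = 3 \left(\left(- 28 T + 8 J\right) + J\right) = 3 \left(- 28 T + 9 J\right) = - 84 T + 27 J$)
$\frac{2365}{n{\left(-96,55 \right)}} = \frac{2365}{\left(-84\right) 55 + 27 \left(-96\right)} = \frac{2365}{-4620 - 2592} = \frac{2365}{-7212} = 2365 \left(- \frac{1}{7212}\right) = - \frac{2365}{7212}$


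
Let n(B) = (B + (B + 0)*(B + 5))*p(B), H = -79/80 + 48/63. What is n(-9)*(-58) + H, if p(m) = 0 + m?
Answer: 23677541/1680 ≈ 14094.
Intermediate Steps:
p(m) = m
H = -379/1680 (H = -79*1/80 + 48*(1/63) = -79/80 + 16/21 = -379/1680 ≈ -0.22560)
n(B) = B*(B + B*(5 + B)) (n(B) = (B + (B + 0)*(B + 5))*B = (B + B*(5 + B))*B = B*(B + B*(5 + B)))
n(-9)*(-58) + H = ((-9)²*(6 - 9))*(-58) - 379/1680 = (81*(-3))*(-58) - 379/1680 = -243*(-58) - 379/1680 = 14094 - 379/1680 = 23677541/1680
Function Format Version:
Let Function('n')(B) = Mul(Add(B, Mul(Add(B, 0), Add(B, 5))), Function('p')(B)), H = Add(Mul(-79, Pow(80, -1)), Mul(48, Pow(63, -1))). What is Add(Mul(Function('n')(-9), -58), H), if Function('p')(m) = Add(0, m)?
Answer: Rational(23677541, 1680) ≈ 14094.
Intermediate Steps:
Function('p')(m) = m
H = Rational(-379, 1680) (H = Add(Mul(-79, Rational(1, 80)), Mul(48, Rational(1, 63))) = Add(Rational(-79, 80), Rational(16, 21)) = Rational(-379, 1680) ≈ -0.22560)
Function('n')(B) = Mul(B, Add(B, Mul(B, Add(5, B)))) (Function('n')(B) = Mul(Add(B, Mul(Add(B, 0), Add(B, 5))), B) = Mul(Add(B, Mul(B, Add(5, B))), B) = Mul(B, Add(B, Mul(B, Add(5, B)))))
Add(Mul(Function('n')(-9), -58), H) = Add(Mul(Mul(Pow(-9, 2), Add(6, -9)), -58), Rational(-379, 1680)) = Add(Mul(Mul(81, -3), -58), Rational(-379, 1680)) = Add(Mul(-243, -58), Rational(-379, 1680)) = Add(14094, Rational(-379, 1680)) = Rational(23677541, 1680)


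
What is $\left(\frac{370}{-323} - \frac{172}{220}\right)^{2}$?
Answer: $\frac{1172309121}{315595225} \approx 3.7146$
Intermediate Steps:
$\left(\frac{370}{-323} - \frac{172}{220}\right)^{2} = \left(370 \left(- \frac{1}{323}\right) - \frac{43}{55}\right)^{2} = \left(- \frac{370}{323} - \frac{43}{55}\right)^{2} = \left(- \frac{34239}{17765}\right)^{2} = \frac{1172309121}{315595225}$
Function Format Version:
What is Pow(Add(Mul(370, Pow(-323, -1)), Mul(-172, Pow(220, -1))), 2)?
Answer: Rational(1172309121, 315595225) ≈ 3.7146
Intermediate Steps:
Pow(Add(Mul(370, Pow(-323, -1)), Mul(-172, Pow(220, -1))), 2) = Pow(Add(Mul(370, Rational(-1, 323)), Mul(-172, Rational(1, 220))), 2) = Pow(Add(Rational(-370, 323), Rational(-43, 55)), 2) = Pow(Rational(-34239, 17765), 2) = Rational(1172309121, 315595225)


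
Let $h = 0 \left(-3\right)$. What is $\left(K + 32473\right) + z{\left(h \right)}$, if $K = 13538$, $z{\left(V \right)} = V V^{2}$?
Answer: $46011$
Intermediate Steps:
$h = 0$
$z{\left(V \right)} = V^{3}$
$\left(K + 32473\right) + z{\left(h \right)} = \left(13538 + 32473\right) + 0^{3} = 46011 + 0 = 46011$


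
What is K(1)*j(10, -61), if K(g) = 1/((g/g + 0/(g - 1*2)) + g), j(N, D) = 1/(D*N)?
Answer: -1/1220 ≈ -0.00081967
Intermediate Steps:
j(N, D) = 1/(D*N)
K(g) = 1/(1 + g) (K(g) = 1/((1 + 0/(g - 2)) + g) = 1/((1 + 0/(-2 + g)) + g) = 1/((1 + 0) + g) = 1/(1 + g))
K(1)*j(10, -61) = (1/(-61*10))/(1 + 1) = (-1/61*⅒)/2 = (½)*(-1/610) = -1/1220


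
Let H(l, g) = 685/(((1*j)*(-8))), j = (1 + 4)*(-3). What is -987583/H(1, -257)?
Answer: -23701992/137 ≈ -1.7301e+5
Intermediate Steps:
j = -15 (j = 5*(-3) = -15)
H(l, g) = 137/24 (H(l, g) = 685/(((1*(-15))*(-8))) = 685/((-15*(-8))) = 685/120 = 685*(1/120) = 137/24)
-987583/H(1, -257) = -987583/137/24 = -987583*24/137 = -23701992/137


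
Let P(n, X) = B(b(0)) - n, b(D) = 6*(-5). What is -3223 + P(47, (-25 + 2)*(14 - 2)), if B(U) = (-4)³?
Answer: -3334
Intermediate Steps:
b(D) = -30
B(U) = -64
P(n, X) = -64 - n
-3223 + P(47, (-25 + 2)*(14 - 2)) = -3223 + (-64 - 1*47) = -3223 + (-64 - 47) = -3223 - 111 = -3334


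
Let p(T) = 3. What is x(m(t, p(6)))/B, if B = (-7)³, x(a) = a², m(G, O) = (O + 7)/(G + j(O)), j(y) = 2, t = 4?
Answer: -25/3087 ≈ -0.0080985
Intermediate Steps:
m(G, O) = (7 + O)/(2 + G) (m(G, O) = (O + 7)/(G + 2) = (7 + O)/(2 + G))
B = -343
x(m(t, p(6)))/B = ((7 + 3)/(2 + 4))²/(-343) = (10/6)²*(-1/343) = ((⅙)*10)²*(-1/343) = (5/3)²*(-1/343) = (25/9)*(-1/343) = -25/3087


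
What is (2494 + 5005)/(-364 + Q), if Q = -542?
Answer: -7499/906 ≈ -8.2770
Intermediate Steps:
(2494 + 5005)/(-364 + Q) = (2494 + 5005)/(-364 - 542) = 7499/(-906) = 7499*(-1/906) = -7499/906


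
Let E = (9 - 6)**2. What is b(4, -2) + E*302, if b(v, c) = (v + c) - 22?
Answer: 2698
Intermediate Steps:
E = 9 (E = 3**2 = 9)
b(v, c) = -22 + c + v (b(v, c) = (c + v) - 22 = -22 + c + v)
b(4, -2) + E*302 = (-22 - 2 + 4) + 9*302 = -20 + 2718 = 2698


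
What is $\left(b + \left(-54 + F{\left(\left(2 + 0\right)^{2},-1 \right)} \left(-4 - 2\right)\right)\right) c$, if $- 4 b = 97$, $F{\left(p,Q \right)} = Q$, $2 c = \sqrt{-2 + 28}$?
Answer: $- \frac{289 \sqrt{26}}{8} \approx -184.2$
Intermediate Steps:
$c = \frac{\sqrt{26}}{2}$ ($c = \frac{\sqrt{-2 + 28}}{2} = \frac{\sqrt{26}}{2} \approx 2.5495$)
$b = - \frac{97}{4}$ ($b = \left(- \frac{1}{4}\right) 97 = - \frac{97}{4} \approx -24.25$)
$\left(b + \left(-54 + F{\left(\left(2 + 0\right)^{2},-1 \right)} \left(-4 - 2\right)\right)\right) c = \left(- \frac{97}{4} - 48\right) \frac{\sqrt{26}}{2} = - \frac{289 \frac{\sqrt{26}}{2}}{4} = - \frac{289 \sqrt{26}}{8}$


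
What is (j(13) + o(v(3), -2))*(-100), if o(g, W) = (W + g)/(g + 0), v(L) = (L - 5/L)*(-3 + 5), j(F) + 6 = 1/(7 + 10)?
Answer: 9675/17 ≈ 569.12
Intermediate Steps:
j(F) = -101/17 (j(F) = -6 + 1/(7 + 10) = -6 + 1/17 = -101/17)
v(L) = -10/L + 2*L (v(L) = (L - 5/L)*2 = -10/L + 2*L)
o(g, W) = (W + g)/g
(j(13) + o(v(3), -2))*(-100) = (-101/17 + (-2 + (-10/3 + 2*3))/(-10/3 + 2*3))*(-100) = (-101/17 + (-2 + (-10*1/3 + 6))/(-10*1/3 + 6))*(-100) = (-101/17 + (-2 + (-10/3 + 6))/(-10/3 + 6))*(-100) = (-101/17 + (-2 + 8/3)/(8/3))*(-100) = (-101/17 + (3/8)*(2/3))*(-100) = (-101/17 + 1/4)*(-100) = -387/68*(-100) = 9675/17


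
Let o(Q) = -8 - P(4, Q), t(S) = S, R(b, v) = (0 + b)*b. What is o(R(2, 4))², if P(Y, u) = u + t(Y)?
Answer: 256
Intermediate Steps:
R(b, v) = b² (R(b, v) = b*b = b²)
P(Y, u) = Y + u (P(Y, u) = u + Y = Y + u)
o(Q) = -12 - Q (o(Q) = -8 - (4 + Q) = -8 + (-4 - Q) = -12 - Q)
o(R(2, 4))² = (-12 - 1*2²)² = (-12 - 1*4)² = (-12 - 4)² = (-16)² = 256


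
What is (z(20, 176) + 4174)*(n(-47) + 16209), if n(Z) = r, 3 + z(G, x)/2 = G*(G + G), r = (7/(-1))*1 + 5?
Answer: 93481976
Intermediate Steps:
r = -2 (r = (7*(-1))*1 + 5 = -7*1 + 5 = -7 + 5 = -2)
z(G, x) = -6 + 4*G**2 (z(G, x) = -6 + 2*(G*(G + G)) = -6 + 2*(G*(2*G)) = -6 + 2*(2*G**2) = -6 + 4*G**2)
n(Z) = -2
(z(20, 176) + 4174)*(n(-47) + 16209) = ((-6 + 4*20**2) + 4174)*(-2 + 16209) = ((-6 + 4*400) + 4174)*16207 = ((-6 + 1600) + 4174)*16207 = (1594 + 4174)*16207 = 5768*16207 = 93481976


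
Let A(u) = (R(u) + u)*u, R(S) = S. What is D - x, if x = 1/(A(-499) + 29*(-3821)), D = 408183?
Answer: 158045600318/387193 ≈ 4.0818e+5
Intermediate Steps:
A(u) = 2*u**2 (A(u) = (u + u)*u = (2*u)*u = 2*u**2)
x = 1/387193 (x = 1/(2*(-499)**2 + 29*(-3821)) = 1/(2*249001 - 110809) = 1/(498002 - 110809) = 1/387193 ≈ 2.5827e-6)
D - x = 408183 - 1*1/387193 = 408183 - 1/387193 = 158045600318/387193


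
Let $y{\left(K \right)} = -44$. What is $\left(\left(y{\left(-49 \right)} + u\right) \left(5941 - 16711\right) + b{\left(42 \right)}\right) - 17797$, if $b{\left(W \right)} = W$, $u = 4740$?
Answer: $-50593675$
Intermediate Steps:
$\left(\left(y{\left(-49 \right)} + u\right) \left(5941 - 16711\right) + b{\left(42 \right)}\right) - 17797 = \left(\left(-44 + 4740\right) \left(5941 - 16711\right) + 42\right) - 17797 = \left(4696 \left(-10770\right) + 42\right) - 17797 = \left(-50575920 + 42\right) - 17797 = -50575878 - 17797 = -50593675$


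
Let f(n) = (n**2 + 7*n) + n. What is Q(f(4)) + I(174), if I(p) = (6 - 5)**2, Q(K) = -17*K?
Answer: -815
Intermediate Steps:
f(n) = n**2 + 8*n
I(p) = 1 (I(p) = 1**2 = 1)
Q(f(4)) + I(174) = -68*(8 + 4) + 1 = -68*12 + 1 = -17*48 + 1 = -816 + 1 = -815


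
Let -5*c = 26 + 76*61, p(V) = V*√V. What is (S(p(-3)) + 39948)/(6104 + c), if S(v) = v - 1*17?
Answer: 199655/25858 - 15*I*√3/25858 ≈ 7.7212 - 0.0010047*I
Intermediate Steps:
p(V) = V^(3/2)
c = -4662/5 (c = -(26 + 76*61)/5 = -(26 + 4636)/5 = -⅕*4662 = -4662/5 ≈ -932.40)
S(v) = -17 + v (S(v) = v - 17 = -17 + v)
(S(p(-3)) + 39948)/(6104 + c) = ((-17 + (-3)^(3/2)) + 39948)/(6104 - 4662/5) = ((-17 - 3*I*√3) + 39948)/(25858/5) = (39931 - 3*I*√3)*(5/25858) = 199655/25858 - 15*I*√3/25858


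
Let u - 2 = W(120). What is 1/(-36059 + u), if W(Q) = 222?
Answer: -1/35835 ≈ -2.7906e-5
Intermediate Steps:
u = 224 (u = 2 + 222 = 224)
1/(-36059 + u) = 1/(-36059 + 224) = 1/(-35835) = -1/35835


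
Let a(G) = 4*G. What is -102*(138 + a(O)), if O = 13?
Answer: -19380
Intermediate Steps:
-102*(138 + a(O)) = -102*(138 + 4*13) = -102*(138 + 52) = -102*190 = -19380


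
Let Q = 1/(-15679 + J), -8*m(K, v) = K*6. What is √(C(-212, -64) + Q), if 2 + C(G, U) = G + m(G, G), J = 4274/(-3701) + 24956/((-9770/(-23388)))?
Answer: 6*I*√969472965642017196768590/796595496359 ≈ 7.4162*I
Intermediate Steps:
J = 1080062173774/18079385 (J = 4274*(-1/3701) + 24956/((-9770*(-1/23388))) = -4274/3701 + 24956/(4885/11694) = -4274/3701 + 24956*(11694/4885) = -4274/3701 + 291835464/4885 = 1080062173774/18079385 ≈ 59740.)
m(K, v) = -3*K/4 (m(K, v) = -K*6/8 = -3*K/4)
C(G, U) = -2 + G/4 (C(G, U) = -2 + (G - 3*G/4) = -2 + G/4)
Q = 18079385/796595496359 (Q = 1/(-15679 + 1080062173774/18079385) = 1/(796595496359/18079385) = 18079385/796595496359 ≈ 2.2696e-5)
√(C(-212, -64) + Q) = √((-2 + (¼)*(-212)) + 18079385/796595496359) = √((-2 - 53) + 18079385/796595496359) = √(-55 + 18079385/796595496359) = √(-43812734220360/796595496359) = 6*I*√969472965642017196768590/796595496359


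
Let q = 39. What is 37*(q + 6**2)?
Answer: 2775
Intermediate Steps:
37*(q + 6**2) = 37*(39 + 6**2) = 37*(39 + 36) = 37*75 = 2775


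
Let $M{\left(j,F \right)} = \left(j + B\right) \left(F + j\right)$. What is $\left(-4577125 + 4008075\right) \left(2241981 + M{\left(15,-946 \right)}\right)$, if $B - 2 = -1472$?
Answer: $-2046637263300$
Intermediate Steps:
$B = -1470$ ($B = 2 - 1472 = -1470$)
$M{\left(j,F \right)} = \left(-1470 + j\right) \left(F + j\right)$ ($M{\left(j,F \right)} = \left(j - 1470\right) \left(F + j\right) = \left(-1470 + j\right) \left(F + j\right)$)
$\left(-4577125 + 4008075\right) \left(2241981 + M{\left(15,-946 \right)}\right) = \left(-4577125 + 4008075\right) \left(2241981 - \left(-1354380 - 225\right)\right) = - 569050 \left(2241981 + \left(225 + 1390620 - 22050 - 14190\right)\right) = - 569050 \left(2241981 + 1354605\right) = \left(-569050\right) 3596586 = -2046637263300$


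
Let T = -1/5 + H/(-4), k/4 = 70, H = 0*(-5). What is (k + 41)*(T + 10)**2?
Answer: 770721/25 ≈ 30829.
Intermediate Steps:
H = 0
k = 280 (k = 4*70 = 280)
T = -1/5 (T = -1/5 + 0/(-4) = -1*1/5 + 0*(-1/4) = -1/5 + 0 = -1/5 ≈ -0.20000)
(k + 41)*(T + 10)**2 = (280 + 41)*(-1/5 + 10)**2 = 321*(49/5)**2 = 321*(2401/25) = 770721/25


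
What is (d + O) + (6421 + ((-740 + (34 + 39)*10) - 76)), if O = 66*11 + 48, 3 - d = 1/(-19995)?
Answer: 142204441/19995 ≈ 7112.0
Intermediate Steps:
d = 59986/19995 (d = 3 - 1/(-19995) = 3 - 1*(-1/19995) = 3 + 1/19995 = 59986/19995 ≈ 3.0000)
O = 774 (O = 726 + 48 = 774)
(d + O) + (6421 + ((-740 + (34 + 39)*10) - 76)) = (59986/19995 + 774) + (6421 + ((-740 + (34 + 39)*10) - 76)) = 15536116/19995 + (6421 + ((-740 + 73*10) - 76)) = 15536116/19995 + (6421 + ((-740 + 730) - 76)) = 15536116/19995 + (6421 + (-10 - 76)) = 15536116/19995 + (6421 - 86) = 15536116/19995 + 6335 = 142204441/19995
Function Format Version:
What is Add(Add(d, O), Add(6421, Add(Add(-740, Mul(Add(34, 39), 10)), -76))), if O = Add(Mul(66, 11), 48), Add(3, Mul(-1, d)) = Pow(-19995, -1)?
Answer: Rational(142204441, 19995) ≈ 7112.0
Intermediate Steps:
d = Rational(59986, 19995) (d = Add(3, Mul(-1, Pow(-19995, -1))) = Add(3, Mul(-1, Rational(-1, 19995))) = Add(3, Rational(1, 19995)) = Rational(59986, 19995) ≈ 3.0000)
O = 774 (O = Add(726, 48) = 774)
Add(Add(d, O), Add(6421, Add(Add(-740, Mul(Add(34, 39), 10)), -76))) = Add(Add(Rational(59986, 19995), 774), Add(6421, Add(Add(-740, Mul(Add(34, 39), 10)), -76))) = Add(Rational(15536116, 19995), Add(6421, Add(Add(-740, Mul(73, 10)), -76))) = Add(Rational(15536116, 19995), Add(6421, Add(Add(-740, 730), -76))) = Add(Rational(15536116, 19995), Add(6421, Add(-10, -76))) = Add(Rational(15536116, 19995), Add(6421, -86)) = Add(Rational(15536116, 19995), 6335) = Rational(142204441, 19995)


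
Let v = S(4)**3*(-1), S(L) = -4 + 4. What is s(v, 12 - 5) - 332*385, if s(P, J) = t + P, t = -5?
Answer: -127825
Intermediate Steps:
S(L) = 0
v = 0 (v = 0**3*(-1) = 0*(-1) = 0)
s(P, J) = -5 + P
s(v, 12 - 5) - 332*385 = (-5 + 0) - 332*385 = -5 - 127820 = -127825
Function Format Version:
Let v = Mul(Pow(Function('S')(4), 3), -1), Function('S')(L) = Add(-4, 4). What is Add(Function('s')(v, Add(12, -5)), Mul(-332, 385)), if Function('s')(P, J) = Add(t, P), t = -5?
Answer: -127825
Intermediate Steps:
Function('S')(L) = 0
v = 0 (v = Mul(Pow(0, 3), -1) = Mul(0, -1) = 0)
Function('s')(P, J) = Add(-5, P)
Add(Function('s')(v, Add(12, -5)), Mul(-332, 385)) = Add(Add(-5, 0), Mul(-332, 385)) = Add(-5, -127820) = -127825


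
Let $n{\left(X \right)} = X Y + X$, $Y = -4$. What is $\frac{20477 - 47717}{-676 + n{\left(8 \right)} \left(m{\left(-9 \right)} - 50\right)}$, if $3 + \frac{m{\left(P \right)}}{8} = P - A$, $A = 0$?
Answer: $- \frac{6810}{707} \approx -9.6322$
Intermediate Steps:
$m{\left(P \right)} = -24 + 8 P$ ($m{\left(P \right)} = -24 + 8 \left(P - 0\right) = -24 + 8 \left(P + 0\right) = -24 + 8 P$)
$n{\left(X \right)} = - 3 X$ ($n{\left(X \right)} = X \left(-4\right) + X = - 4 X + X = - 3 X$)
$\frac{20477 - 47717}{-676 + n{\left(8 \right)} \left(m{\left(-9 \right)} - 50\right)} = \frac{20477 - 47717}{-676 + \left(-3\right) 8 \left(\left(-24 + 8 \left(-9\right)\right) - 50\right)} = - \frac{27240}{-676 - 24 \left(\left(-24 - 72\right) - 50\right)} = - \frac{27240}{-676 - 24 \left(-96 - 50\right)} = - \frac{27240}{-676 - -3504} = - \frac{27240}{-676 + 3504} = - \frac{27240}{2828} = \left(-27240\right) \frac{1}{2828} = - \frac{6810}{707}$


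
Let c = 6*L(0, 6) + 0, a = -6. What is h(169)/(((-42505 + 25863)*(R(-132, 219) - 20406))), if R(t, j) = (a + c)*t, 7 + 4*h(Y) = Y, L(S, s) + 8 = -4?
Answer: 27/112167080 ≈ 2.4071e-7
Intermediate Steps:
L(S, s) = -12 (L(S, s) = -8 - 4 = -12)
c = -72 (c = 6*(-12) + 0 = -72 + 0 = -72)
h(Y) = -7/4 + Y/4
R(t, j) = -78*t (R(t, j) = (-6 - 72)*t = -78*t)
h(169)/(((-42505 + 25863)*(R(-132, 219) - 20406))) = (-7/4 + (¼)*169)/(((-42505 + 25863)*(-78*(-132) - 20406))) = (-7/4 + 169/4)/((-16642*(10296 - 20406))) = 81/(2*((-16642*(-10110)))) = (81/2)/168250620 = (81/2)*(1/168250620) = 27/112167080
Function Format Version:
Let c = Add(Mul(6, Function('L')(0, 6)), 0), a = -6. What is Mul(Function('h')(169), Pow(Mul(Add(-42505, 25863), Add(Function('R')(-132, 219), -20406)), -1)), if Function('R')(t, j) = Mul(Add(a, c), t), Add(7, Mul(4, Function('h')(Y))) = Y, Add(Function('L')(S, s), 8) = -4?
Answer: Rational(27, 112167080) ≈ 2.4071e-7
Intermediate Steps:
Function('L')(S, s) = -12 (Function('L')(S, s) = Add(-8, -4) = -12)
c = -72 (c = Add(Mul(6, -12), 0) = Add(-72, 0) = -72)
Function('h')(Y) = Add(Rational(-7, 4), Mul(Rational(1, 4), Y))
Function('R')(t, j) = Mul(-78, t) (Function('R')(t, j) = Mul(Add(-6, -72), t) = Mul(-78, t))
Mul(Function('h')(169), Pow(Mul(Add(-42505, 25863), Add(Function('R')(-132, 219), -20406)), -1)) = Mul(Add(Rational(-7, 4), Mul(Rational(1, 4), 169)), Pow(Mul(Add(-42505, 25863), Add(Mul(-78, -132), -20406)), -1)) = Mul(Add(Rational(-7, 4), Rational(169, 4)), Pow(Mul(-16642, Add(10296, -20406)), -1)) = Mul(Rational(81, 2), Pow(Mul(-16642, -10110), -1)) = Mul(Rational(81, 2), Pow(168250620, -1)) = Mul(Rational(81, 2), Rational(1, 168250620)) = Rational(27, 112167080)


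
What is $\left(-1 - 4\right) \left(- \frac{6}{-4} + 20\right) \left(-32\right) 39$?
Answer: $134160$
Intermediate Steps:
$\left(-1 - 4\right) \left(- \frac{6}{-4} + 20\right) \left(-32\right) 39 = - 5 \left(\left(-6\right) \left(- \frac{1}{4}\right) + 20\right) \left(-32\right) 39 = - 5 \left(\frac{3}{2} + 20\right) \left(-32\right) 39 = \left(-5\right) \frac{43}{2} \left(-32\right) 39 = \left(- \frac{215}{2}\right) \left(-32\right) 39 = 3440 \cdot 39 = 134160$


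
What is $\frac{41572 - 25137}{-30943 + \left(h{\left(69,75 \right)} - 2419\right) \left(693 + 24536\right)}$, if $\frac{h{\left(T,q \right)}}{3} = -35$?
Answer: $- \frac{16435}{63708939} \approx -0.00025797$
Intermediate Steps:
$h{\left(T,q \right)} = -105$ ($h{\left(T,q \right)} = 3 \left(-35\right) = -105$)
$\frac{41572 - 25137}{-30943 + \left(h{\left(69,75 \right)} - 2419\right) \left(693 + 24536\right)} = \frac{41572 - 25137}{-30943 + \left(-105 - 2419\right) \left(693 + 24536\right)} = \frac{16435}{-30943 - 63677996} = \frac{16435}{-63708939} = 16435 \left(- \frac{1}{63708939}\right) = - \frac{16435}{63708939}$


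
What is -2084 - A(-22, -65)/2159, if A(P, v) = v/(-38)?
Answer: -170975593/82042 ≈ -2084.0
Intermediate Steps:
A(P, v) = -v/38 (A(P, v) = v*(-1/38) = -v/38)
-2084 - A(-22, -65)/2159 = -2084 - (-1/38*(-65))/2159 = -2084 - 65/(38*2159) = -2084 - 1*65/82042 = -2084 - 65/82042 = -170975593/82042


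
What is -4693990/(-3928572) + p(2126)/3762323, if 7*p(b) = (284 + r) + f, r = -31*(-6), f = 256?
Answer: 61812498957331/51731948774646 ≈ 1.1949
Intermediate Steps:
r = 186
p(b) = 726/7 (p(b) = ((284 + 186) + 256)/7 = (470 + 256)/7 = (⅐)*726 = 726/7)
-4693990/(-3928572) + p(2126)/3762323 = -4693990/(-3928572) + (726/7)/3762323 = -4693990*(-1/3928572) + (726/7)*(1/3762323) = 2346995/1964286 + 726/26336261 = 61812498957331/51731948774646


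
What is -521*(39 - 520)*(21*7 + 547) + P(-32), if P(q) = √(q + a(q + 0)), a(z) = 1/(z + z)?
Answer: 173917094 + I*√2049/8 ≈ 1.7392e+8 + 5.6582*I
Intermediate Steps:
a(z) = 1/(2*z)
P(q) = √(q + 1/(2*q)) (P(q) = √(q + 1/(2*(q + 0))) = √(q + 1/(2*q)))
-521*(39 - 520)*(21*7 + 547) + P(-32) = -521*(39 - 520)*(21*7 + 547) + √(2/(-32) + 4*(-32))/2 = -(-250601)*(147 + 547) + √(2*(-1/32) - 128)/2 = -(-250601)*694 + √(-1/16 - 128)/2 = -521*(-333814) + √(-2049/16)/2 = 173917094 + (I*√2049/4)/2 = 173917094 + I*√2049/8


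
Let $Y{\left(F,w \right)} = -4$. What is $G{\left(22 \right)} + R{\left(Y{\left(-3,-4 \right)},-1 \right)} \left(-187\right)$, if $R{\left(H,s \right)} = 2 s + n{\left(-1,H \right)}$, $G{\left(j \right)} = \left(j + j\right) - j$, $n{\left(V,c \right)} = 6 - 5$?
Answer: $209$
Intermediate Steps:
$n{\left(V,c \right)} = 1$
$G{\left(j \right)} = j$ ($G{\left(j \right)} = 2 j - j = j$)
$R{\left(H,s \right)} = 1 + 2 s$ ($R{\left(H,s \right)} = 2 s + 1 = 1 + 2 s$)
$G{\left(22 \right)} + R{\left(Y{\left(-3,-4 \right)},-1 \right)} \left(-187\right) = 22 + \left(1 + 2 \left(-1\right)\right) \left(-187\right) = 22 + \left(1 - 2\right) \left(-187\right) = 22 - -187 = 22 + 187 = 209$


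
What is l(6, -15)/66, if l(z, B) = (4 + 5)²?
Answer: 27/22 ≈ 1.2273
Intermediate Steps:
l(z, B) = 81 (l(z, B) = 9² = 81)
l(6, -15)/66 = 81/66 = 81*(1/66) = 27/22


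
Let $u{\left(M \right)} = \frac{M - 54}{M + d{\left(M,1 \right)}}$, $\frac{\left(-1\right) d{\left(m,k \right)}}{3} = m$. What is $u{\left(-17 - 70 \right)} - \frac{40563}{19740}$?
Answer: $- \frac{546739}{190820} \approx -2.8652$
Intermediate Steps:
$d{\left(m,k \right)} = - 3 m$
$u{\left(M \right)} = - \frac{-54 + M}{2 M}$ ($u{\left(M \right)} = \frac{M - 54}{M - 3 M} = \frac{-54 + M}{\left(-2\right) M} = \left(-54 + M\right) \left(- \frac{1}{2 M}\right) = - \frac{-54 + M}{2 M}$)
$u{\left(-17 - 70 \right)} - \frac{40563}{19740} = \frac{54 - \left(-17 - 70\right)}{2 \left(-17 - 70\right)} - \frac{40563}{19740} = \frac{54 - \left(-17 - 70\right)}{2 \left(-17 - 70\right)} - 40563 \cdot \frac{1}{19740} = \frac{54 - -87}{2 \left(-87\right)} - \frac{13521}{6580} = \frac{1}{2} \left(- \frac{1}{87}\right) \left(54 + 87\right) - \frac{13521}{6580} = \frac{1}{2} \left(- \frac{1}{87}\right) 141 - \frac{13521}{6580} = - \frac{47}{58} - \frac{13521}{6580} = - \frac{546739}{190820}$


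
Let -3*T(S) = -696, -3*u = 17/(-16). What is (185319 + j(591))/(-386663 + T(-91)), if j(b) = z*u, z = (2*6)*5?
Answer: -741361/1545724 ≈ -0.47962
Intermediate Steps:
u = 17/48 (u = -17/(3*(-16)) = -17*(-1)/(3*16) = -⅓*(-17/16) = 17/48 ≈ 0.35417)
z = 60 (z = 12*5 = 60)
T(S) = 232 (T(S) = -⅓*(-696) = 232)
j(b) = 85/4 (j(b) = 60*(17/48) = 85/4)
(185319 + j(591))/(-386663 + T(-91)) = (185319 + 85/4)/(-386663 + 232) = (741361/4)/(-386431) = (741361/4)*(-1/386431) = -741361/1545724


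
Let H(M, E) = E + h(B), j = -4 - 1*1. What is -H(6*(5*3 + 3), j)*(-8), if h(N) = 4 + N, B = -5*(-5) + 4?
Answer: 224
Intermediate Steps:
B = 29 (B = 25 + 4 = 29)
j = -5 (j = -4 - 1 = -5)
H(M, E) = 33 + E (H(M, E) = E + (4 + 29) = E + 33 = 33 + E)
-H(6*(5*3 + 3), j)*(-8) = -(33 - 5)*(-8) = -1*28*(-8) = -28*(-8) = 224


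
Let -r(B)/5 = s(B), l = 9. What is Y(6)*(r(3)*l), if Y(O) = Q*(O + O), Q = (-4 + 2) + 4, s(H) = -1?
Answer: 1080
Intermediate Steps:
Q = 2 (Q = -2 + 4 = 2)
r(B) = 5 (r(B) = -5*(-1) = 5)
Y(O) = 4*O (Y(O) = 2*(O + O) = 2*(2*O) = 4*O)
Y(6)*(r(3)*l) = (4*6)*(5*9) = 24*45 = 1080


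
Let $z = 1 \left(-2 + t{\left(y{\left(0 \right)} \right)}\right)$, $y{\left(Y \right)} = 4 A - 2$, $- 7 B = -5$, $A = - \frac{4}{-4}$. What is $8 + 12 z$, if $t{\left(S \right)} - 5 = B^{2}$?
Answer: $\frac{2456}{49} \approx 50.122$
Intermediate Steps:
$A = 1$ ($A = \left(-4\right) \left(- \frac{1}{4}\right) = 1$)
$B = \frac{5}{7}$ ($B = \left(- \frac{1}{7}\right) \left(-5\right) = \frac{5}{7} \approx 0.71429$)
$y{\left(Y \right)} = 2$ ($y{\left(Y \right)} = 4 \cdot 1 - 2 = 4 - 2 = 2$)
$t{\left(S \right)} = \frac{270}{49}$ ($t{\left(S \right)} = 5 + \left(\frac{5}{7}\right)^{2} = 5 + \frac{25}{49} = \frac{270}{49}$)
$z = \frac{172}{49}$ ($z = 1 \left(-2 + \frac{270}{49}\right) = 1 \cdot \frac{172}{49} = \frac{172}{49} \approx 3.5102$)
$8 + 12 z = 8 + 12 \cdot \frac{172}{49} = 8 + \frac{2064}{49} = \frac{2456}{49}$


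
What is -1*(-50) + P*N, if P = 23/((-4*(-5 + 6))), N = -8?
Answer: 96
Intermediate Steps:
P = -23/4 (P = 23/((-4*1)) = 23/(-4) = 23*(-¼) = -23/4 ≈ -5.7500)
-1*(-50) + P*N = -1*(-50) - 23/4*(-8) = 50 + 46 = 96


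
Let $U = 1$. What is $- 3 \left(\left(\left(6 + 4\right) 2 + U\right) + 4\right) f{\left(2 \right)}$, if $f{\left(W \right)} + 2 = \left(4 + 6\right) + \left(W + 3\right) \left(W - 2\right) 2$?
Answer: $-600$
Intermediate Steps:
$f{\left(W \right)} = 8 + 2 \left(-2 + W\right) \left(3 + W\right)$ ($f{\left(W \right)} = -2 + \left(\left(4 + 6\right) + \left(W + 3\right) \left(W - 2\right) 2\right) = -2 + \left(10 + \left(3 + W\right) \left(-2 + W\right) 2\right) = -2 + \left(10 + \left(-2 + W\right) \left(3 + W\right) 2\right) = -2 + \left(10 + 2 \left(-2 + W\right) \left(3 + W\right)\right) = 8 + 2 \left(-2 + W\right) \left(3 + W\right)$)
$- 3 \left(\left(\left(6 + 4\right) 2 + U\right) + 4\right) f{\left(2 \right)} = - 3 \left(\left(\left(6 + 4\right) 2 + 1\right) + 4\right) \left(-4 + 2 \cdot 2 + 2 \cdot 2^{2}\right) = - 3 \left(\left(10 \cdot 2 + 1\right) + 4\right) \left(-4 + 4 + 2 \cdot 4\right) = - 3 \left(\left(20 + 1\right) + 4\right) \left(-4 + 4 + 8\right) = - 3 \left(21 + 4\right) 8 = \left(-3\right) 25 \cdot 8 = \left(-75\right) 8 = -600$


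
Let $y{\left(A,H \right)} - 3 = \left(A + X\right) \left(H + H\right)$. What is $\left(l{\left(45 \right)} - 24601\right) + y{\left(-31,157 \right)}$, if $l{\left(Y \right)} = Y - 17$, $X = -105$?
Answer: $-67274$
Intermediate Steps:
$l{\left(Y \right)} = -17 + Y$
$y{\left(A,H \right)} = 3 + 2 H \left(-105 + A\right)$ ($y{\left(A,H \right)} = 3 + \left(A - 105\right) \left(H + H\right) = 3 + \left(-105 + A\right) 2 H = 3 + 2 H \left(-105 + A\right)$)
$\left(l{\left(45 \right)} - 24601\right) + y{\left(-31,157 \right)} = \left(\left(-17 + 45\right) - 24601\right) + \left(3 - 32970 + 2 \left(-31\right) 157\right) = \left(28 - 24601\right) - 42701 = -24573 - 42701 = -67274$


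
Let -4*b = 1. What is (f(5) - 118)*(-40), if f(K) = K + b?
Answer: 4530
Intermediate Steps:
b = -¼ (b = -¼*1 = -¼ ≈ -0.25000)
f(K) = -¼ + K (f(K) = K - ¼ = -¼ + K)
(f(5) - 118)*(-40) = ((-¼ + 5) - 118)*(-40) = (19/4 - 118)*(-40) = -453/4*(-40) = 4530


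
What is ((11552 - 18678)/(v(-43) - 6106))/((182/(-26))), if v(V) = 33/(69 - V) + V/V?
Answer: -114016/683727 ≈ -0.16676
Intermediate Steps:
v(V) = 1 + 33/(69 - V) (v(V) = 33/(69 - V) + 1 = 1 + 33/(69 - V))
((11552 - 18678)/(v(-43) - 6106))/((182/(-26))) = ((11552 - 18678)/((-102 - 43)/(-69 - 43) - 6106))/((182/(-26))) = (-7126/(-145/(-112) - 6106))/((182*(-1/26))) = -7126/(-1/112*(-145) - 6106)/(-7) = -7126/(145/112 - 6106)*(-⅐) = -7126/(-683727/112)*(-⅐) = -7126*(-112/683727)*(-⅐) = (798112/683727)*(-⅐) = -114016/683727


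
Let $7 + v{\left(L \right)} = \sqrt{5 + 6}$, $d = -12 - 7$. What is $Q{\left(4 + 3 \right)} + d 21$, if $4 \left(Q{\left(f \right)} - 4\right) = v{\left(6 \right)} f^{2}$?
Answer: $- \frac{1923}{4} + \frac{49 \sqrt{11}}{4} \approx -440.12$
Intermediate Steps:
$d = -19$ ($d = -12 - 7 = -19$)
$v{\left(L \right)} = -7 + \sqrt{11}$ ($v{\left(L \right)} = -7 + \sqrt{5 + 6} = -7 + \sqrt{11}$)
$Q{\left(f \right)} = 4 + \frac{f^{2} \left(-7 + \sqrt{11}\right)}{4}$ ($Q{\left(f \right)} = 4 + \frac{\left(-7 + \sqrt{11}\right) f^{2}}{4} = 4 + \frac{f^{2} \left(-7 + \sqrt{11}\right)}{4}$)
$Q{\left(4 + 3 \right)} + d 21 = \left(4 + \frac{\left(4 + 3\right)^{2} \left(-7 + \sqrt{11}\right)}{4}\right) - 399 = \left(4 + \frac{7^{2} \left(-7 + \sqrt{11}\right)}{4}\right) - 399 = \left(4 + \frac{1}{4} \cdot 49 \left(-7 + \sqrt{11}\right)\right) - 399 = \left(4 - \left(\frac{343}{4} - \frac{49 \sqrt{11}}{4}\right)\right) - 399 = \left(- \frac{327}{4} + \frac{49 \sqrt{11}}{4}\right) - 399 = - \frac{1923}{4} + \frac{49 \sqrt{11}}{4}$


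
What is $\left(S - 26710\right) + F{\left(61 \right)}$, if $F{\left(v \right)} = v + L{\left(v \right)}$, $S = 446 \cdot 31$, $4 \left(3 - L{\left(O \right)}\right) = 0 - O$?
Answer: $- \frac{51219}{4} \approx -12805.0$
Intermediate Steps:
$L{\left(O \right)} = 3 + \frac{O}{4}$ ($L{\left(O \right)} = 3 - \frac{0 - O}{4} = 3 - \frac{\left(-1\right) O}{4} = 3 + \frac{O}{4}$)
$S = 13826$
$F{\left(v \right)} = 3 + \frac{5 v}{4}$ ($F{\left(v \right)} = v + \left(3 + \frac{v}{4}\right) = 3 + \frac{5 v}{4}$)
$\left(S - 26710\right) + F{\left(61 \right)} = \left(13826 - 26710\right) + \left(3 + \frac{5}{4} \cdot 61\right) = -12884 + \left(3 + \frac{305}{4}\right) = -12884 + \frac{317}{4} = - \frac{51219}{4}$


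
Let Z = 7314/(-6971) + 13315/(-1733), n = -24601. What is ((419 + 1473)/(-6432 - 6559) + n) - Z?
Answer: -350868750881192/14267357483 ≈ -24592.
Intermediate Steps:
Z = -105494027/12080743 (Z = 7314*(-1/6971) + 13315*(-1/1733) = -7314/6971 - 13315/1733 = -105494027/12080743 ≈ -8.7324)
((419 + 1473)/(-6432 - 6559) + n) - Z = ((419 + 1473)/(-6432 - 6559) - 24601) - 1*(-105494027/12080743) = (1892/(-12991) - 24601) + 105494027/12080743 = (1892*(-1/12991) - 24601) + 105494027/12080743 = (-172/1181 - 24601) + 105494027/12080743 = -29053953/1181 + 105494027/12080743 = -350868750881192/14267357483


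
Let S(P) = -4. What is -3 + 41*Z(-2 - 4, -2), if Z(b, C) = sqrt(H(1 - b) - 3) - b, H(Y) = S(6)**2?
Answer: 243 + 41*sqrt(13) ≈ 390.83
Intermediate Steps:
H(Y) = 16 (H(Y) = (-4)**2 = 16)
Z(b, C) = sqrt(13) - b (Z(b, C) = sqrt(16 - 3) - b = sqrt(13) - b)
-3 + 41*Z(-2 - 4, -2) = -3 + 41*(sqrt(13) - (-2 - 4)) = -3 + 41*(sqrt(13) - 1*(-6)) = -3 + 41*(sqrt(13) + 6) = -3 + 41*(6 + sqrt(13)) = -3 + (246 + 41*sqrt(13)) = 243 + 41*sqrt(13)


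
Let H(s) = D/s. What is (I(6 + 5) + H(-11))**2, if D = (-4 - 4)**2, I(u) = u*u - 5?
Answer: 1468944/121 ≈ 12140.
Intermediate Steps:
I(u) = -5 + u**2 (I(u) = u**2 - 5 = -5 + u**2)
D = 64 (D = (-8)**2 = 64)
H(s) = 64/s
(I(6 + 5) + H(-11))**2 = ((-5 + (6 + 5)**2) + 64/(-11))**2 = ((-5 + 11**2) + 64*(-1/11))**2 = ((-5 + 121) - 64/11)**2 = (116 - 64/11)**2 = (1212/11)**2 = 1468944/121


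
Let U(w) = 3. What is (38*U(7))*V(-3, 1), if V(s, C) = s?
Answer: -342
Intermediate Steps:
(38*U(7))*V(-3, 1) = (38*3)*(-3) = 114*(-3) = -342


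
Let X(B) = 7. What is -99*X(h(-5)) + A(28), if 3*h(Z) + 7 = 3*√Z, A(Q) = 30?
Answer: -663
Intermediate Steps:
h(Z) = -7/3 + √Z (h(Z) = -7/3 + (3*√Z)/3 = -7/3 + √Z)
-99*X(h(-5)) + A(28) = -99*7 + 30 = -693 + 30 = -663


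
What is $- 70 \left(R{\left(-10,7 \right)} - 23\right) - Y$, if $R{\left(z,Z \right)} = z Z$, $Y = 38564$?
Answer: $-32054$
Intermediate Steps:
$R{\left(z,Z \right)} = Z z$
$- 70 \left(R{\left(-10,7 \right)} - 23\right) - Y = - 70 \left(7 \left(-10\right) - 23\right) - 38564 = - 70 \left(-70 - 23\right) - 38564 = \left(-70\right) \left(-93\right) - 38564 = 6510 - 38564 = -32054$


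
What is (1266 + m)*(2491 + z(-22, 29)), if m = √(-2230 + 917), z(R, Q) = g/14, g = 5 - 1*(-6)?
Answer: 22082205/7 + 34885*I*√1313/14 ≈ 3.1546e+6 + 90291.0*I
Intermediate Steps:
g = 11 (g = 5 + 6 = 11)
z(R, Q) = 11/14
m = I*√1313 (m = √(-1313) = I*√1313 ≈ 36.235*I)
(1266 + m)*(2491 + z(-22, 29)) = (1266 + I*√1313)*(2491 + 11/14) = (1266 + I*√1313)*(34885/14) = 22082205/7 + 34885*I*√1313/14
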